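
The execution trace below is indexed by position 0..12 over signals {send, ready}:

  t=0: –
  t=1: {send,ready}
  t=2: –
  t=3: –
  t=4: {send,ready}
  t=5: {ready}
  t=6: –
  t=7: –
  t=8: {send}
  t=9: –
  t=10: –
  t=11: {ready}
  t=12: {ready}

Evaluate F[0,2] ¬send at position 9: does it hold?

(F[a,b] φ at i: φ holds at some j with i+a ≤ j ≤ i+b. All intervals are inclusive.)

Check ¬send at each j in [9,11]:
  j=9: true
  j=10: true
  j=11: true
Found at j=9 → formula holds.

Yes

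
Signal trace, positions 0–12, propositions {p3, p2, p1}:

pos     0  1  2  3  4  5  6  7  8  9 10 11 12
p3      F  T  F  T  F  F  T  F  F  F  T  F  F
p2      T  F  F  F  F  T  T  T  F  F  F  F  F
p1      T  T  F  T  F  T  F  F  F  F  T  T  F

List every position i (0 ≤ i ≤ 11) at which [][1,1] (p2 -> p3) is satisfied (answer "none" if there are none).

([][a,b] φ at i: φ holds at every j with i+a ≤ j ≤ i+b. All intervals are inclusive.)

0, 1, 2, 3, 5, 7, 8, 9, 10, 11

Evaluate at each i in [0,11]:
  i=0: ✓ (all of [1,1])
  i=1: ✓ (all of [2,2])
  i=2: ✓ (all of [3,3])
  i=3: ✓ (all of [4,4])
  i=4: ✗ (fails at j=5)
  i=5: ✓ (all of [6,6])
  i=6: ✗ (fails at j=7)
  i=7: ✓ (all of [8,8])
  i=8: ✓ (all of [9,9])
  i=9: ✓ (all of [10,10])
  i=10: ✓ (all of [11,11])
  i=11: ✓ (all of [12,12])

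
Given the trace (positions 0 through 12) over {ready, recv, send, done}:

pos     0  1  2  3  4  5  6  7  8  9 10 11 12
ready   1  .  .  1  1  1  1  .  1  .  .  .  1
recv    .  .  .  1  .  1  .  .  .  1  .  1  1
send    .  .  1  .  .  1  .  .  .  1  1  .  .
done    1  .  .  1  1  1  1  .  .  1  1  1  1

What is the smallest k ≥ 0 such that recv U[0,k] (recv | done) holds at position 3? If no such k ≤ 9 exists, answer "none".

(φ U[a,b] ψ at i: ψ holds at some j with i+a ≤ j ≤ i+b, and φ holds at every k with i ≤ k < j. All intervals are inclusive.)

Need earliest j ≥ 3 with (recv | done), and recv at every k in [3,j-1].
  j=3: rhs holds (empty prefix). k = 0.

0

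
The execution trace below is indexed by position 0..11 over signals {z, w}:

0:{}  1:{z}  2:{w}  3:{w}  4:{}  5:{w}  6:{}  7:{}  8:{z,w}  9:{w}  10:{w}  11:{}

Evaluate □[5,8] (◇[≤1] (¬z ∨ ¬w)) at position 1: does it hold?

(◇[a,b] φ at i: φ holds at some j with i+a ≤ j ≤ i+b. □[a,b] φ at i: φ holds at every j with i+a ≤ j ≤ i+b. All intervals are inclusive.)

True

Check ◇[≤1] (¬z ∨ ¬w) at every j in [6,9]:
  j=6: holds (witness at 6)
  j=7: holds (witness at 7)
  j=8: holds (witness at 9)
  j=9: holds (witness at 9)
All positions satisfy it → formula holds.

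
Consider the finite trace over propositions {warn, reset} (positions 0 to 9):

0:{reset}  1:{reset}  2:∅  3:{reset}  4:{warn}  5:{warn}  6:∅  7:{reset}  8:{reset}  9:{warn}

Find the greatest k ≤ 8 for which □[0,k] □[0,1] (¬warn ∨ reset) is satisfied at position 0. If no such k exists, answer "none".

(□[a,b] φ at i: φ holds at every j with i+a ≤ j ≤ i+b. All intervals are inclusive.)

2

□[0,1] (¬warn ∨ reset) must hold from j=0 onward; find where it first fails.
  j=0: holds
  j=1: holds
  j=2: holds
  j=3: fails
Holds on [0,2], so largest k = 2.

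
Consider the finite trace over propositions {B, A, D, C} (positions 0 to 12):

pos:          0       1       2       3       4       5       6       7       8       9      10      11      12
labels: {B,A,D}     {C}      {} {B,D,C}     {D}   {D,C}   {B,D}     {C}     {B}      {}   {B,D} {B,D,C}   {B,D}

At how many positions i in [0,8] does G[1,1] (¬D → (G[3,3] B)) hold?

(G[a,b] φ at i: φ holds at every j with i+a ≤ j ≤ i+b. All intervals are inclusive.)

Evaluate at each i in [0,8]:
  i=0: ✗ (fails at j=1)
  i=1: ✗ (fails at j=2)
  i=2: ✓ (all of [3,3])
  i=3: ✓ (all of [4,4])
  i=4: ✓ (all of [5,5])
  i=5: ✓ (all of [6,6])
  i=6: ✓ (all of [7,7])
  i=7: ✓ (all of [8,8])
  i=8: ✓ (all of [9,9])
Positions where it holds: {2, 3, 4, 5, 6, 7, 8} → 7.

7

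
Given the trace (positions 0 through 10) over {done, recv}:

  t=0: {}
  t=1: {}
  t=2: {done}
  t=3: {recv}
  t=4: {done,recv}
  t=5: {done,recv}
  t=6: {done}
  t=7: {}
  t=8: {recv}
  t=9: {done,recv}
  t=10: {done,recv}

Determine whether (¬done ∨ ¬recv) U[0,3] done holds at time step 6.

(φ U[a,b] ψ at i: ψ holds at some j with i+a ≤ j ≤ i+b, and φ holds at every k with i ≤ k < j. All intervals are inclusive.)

Need some j in [6,9] with done, and (¬done ∨ ¬recv) at every k in [6,j-1].
  j=6: done holds; no prefix to check → satisfied.

Yes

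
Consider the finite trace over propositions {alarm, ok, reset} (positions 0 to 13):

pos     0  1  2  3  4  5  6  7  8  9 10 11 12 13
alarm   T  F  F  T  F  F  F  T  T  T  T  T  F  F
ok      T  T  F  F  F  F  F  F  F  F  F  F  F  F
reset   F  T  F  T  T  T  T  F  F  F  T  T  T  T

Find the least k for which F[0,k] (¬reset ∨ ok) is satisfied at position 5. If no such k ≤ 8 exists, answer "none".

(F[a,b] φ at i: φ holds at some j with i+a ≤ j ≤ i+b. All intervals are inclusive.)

Scan j = 5,6,… for (¬reset ∨ ok):
  j=5: fails
  j=6: fails
  j=7: holds
First hit at j=7, so smallest k = 7-5 = 2.

2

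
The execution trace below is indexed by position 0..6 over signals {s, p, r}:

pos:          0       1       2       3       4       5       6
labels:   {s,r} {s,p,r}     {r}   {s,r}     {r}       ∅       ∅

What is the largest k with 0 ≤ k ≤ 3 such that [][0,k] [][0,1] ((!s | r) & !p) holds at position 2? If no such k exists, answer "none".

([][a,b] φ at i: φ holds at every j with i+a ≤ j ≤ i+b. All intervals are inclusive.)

[][0,1] ((!s | r) & !p) must hold from j=2 onward; find where it first fails.
  j=2: holds
  j=3: holds
  j=4: holds
  j=5: holds
Holds through j=5; largest k = 3.

3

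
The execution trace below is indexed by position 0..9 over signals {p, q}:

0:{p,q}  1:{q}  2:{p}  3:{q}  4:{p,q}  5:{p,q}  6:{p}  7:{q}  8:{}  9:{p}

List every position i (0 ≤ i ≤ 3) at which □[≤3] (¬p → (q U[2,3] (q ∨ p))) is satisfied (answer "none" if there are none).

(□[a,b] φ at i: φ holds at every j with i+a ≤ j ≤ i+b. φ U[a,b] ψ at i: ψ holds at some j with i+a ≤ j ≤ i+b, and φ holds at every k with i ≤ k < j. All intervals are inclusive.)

2, 3

Evaluate at each i in [0,3]:
  i=0: ✗ (fails at j=1)
  i=1: ✗ (fails at j=1)
  i=2: ✓ (all of [2,5])
  i=3: ✓ (all of [3,6])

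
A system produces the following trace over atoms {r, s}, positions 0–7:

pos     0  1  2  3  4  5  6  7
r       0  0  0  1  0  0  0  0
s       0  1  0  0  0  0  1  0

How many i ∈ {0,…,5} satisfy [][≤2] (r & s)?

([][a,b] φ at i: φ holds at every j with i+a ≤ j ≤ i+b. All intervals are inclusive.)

0

Evaluate at each i in [0,5]:
  i=0: ✗ (fails at j=0)
  i=1: ✗ (fails at j=1)
  i=2: ✗ (fails at j=2)
  i=3: ✗ (fails at j=3)
  i=4: ✗ (fails at j=4)
  i=5: ✗ (fails at j=5)
Positions where it holds: {} → 0.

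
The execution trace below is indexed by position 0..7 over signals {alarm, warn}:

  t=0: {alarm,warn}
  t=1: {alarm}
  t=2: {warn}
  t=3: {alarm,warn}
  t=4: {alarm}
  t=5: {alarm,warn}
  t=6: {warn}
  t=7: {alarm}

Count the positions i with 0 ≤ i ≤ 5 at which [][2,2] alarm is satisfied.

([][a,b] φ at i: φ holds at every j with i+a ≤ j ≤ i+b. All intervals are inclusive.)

4

Evaluate at each i in [0,5]:
  i=0: ✗ (fails at j=2)
  i=1: ✓ (all of [3,3])
  i=2: ✓ (all of [4,4])
  i=3: ✓ (all of [5,5])
  i=4: ✗ (fails at j=6)
  i=5: ✓ (all of [7,7])
Positions where it holds: {1, 2, 3, 5} → 4.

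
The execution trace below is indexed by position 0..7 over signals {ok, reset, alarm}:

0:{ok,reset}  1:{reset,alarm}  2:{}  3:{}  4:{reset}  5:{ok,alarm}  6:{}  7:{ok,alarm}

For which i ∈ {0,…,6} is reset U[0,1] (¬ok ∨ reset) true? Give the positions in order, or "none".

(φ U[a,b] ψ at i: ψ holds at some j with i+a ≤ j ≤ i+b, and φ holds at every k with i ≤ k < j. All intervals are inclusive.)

Evaluate at each i in [0,6]:
  i=0: ✓ (rhs at j=0)
  i=1: ✓ (rhs at j=1)
  i=2: ✓ (rhs at j=2)
  i=3: ✓ (rhs at j=3)
  i=4: ✓ (rhs at j=4)
  i=5: ✗ (lhs fails at k=5 before rhs at j=6)
  i=6: ✓ (rhs at j=6)

0, 1, 2, 3, 4, 6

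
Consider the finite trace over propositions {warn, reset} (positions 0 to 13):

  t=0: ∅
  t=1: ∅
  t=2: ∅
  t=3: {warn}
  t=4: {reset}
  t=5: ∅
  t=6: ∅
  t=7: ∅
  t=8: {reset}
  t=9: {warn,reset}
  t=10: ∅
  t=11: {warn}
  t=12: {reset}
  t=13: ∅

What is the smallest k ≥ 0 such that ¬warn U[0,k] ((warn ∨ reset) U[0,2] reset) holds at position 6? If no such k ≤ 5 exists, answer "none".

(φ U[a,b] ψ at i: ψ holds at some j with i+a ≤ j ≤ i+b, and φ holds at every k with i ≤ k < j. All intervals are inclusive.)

2

Need earliest j ≥ 6 with ((warn ∨ reset) U[0,2] reset), and ¬warn at every k in [6,j-1].
  j=6: rhs fails.
  j=7: rhs fails.
  j=8: rhs holds; lhs holds on [6,7]. k = 2.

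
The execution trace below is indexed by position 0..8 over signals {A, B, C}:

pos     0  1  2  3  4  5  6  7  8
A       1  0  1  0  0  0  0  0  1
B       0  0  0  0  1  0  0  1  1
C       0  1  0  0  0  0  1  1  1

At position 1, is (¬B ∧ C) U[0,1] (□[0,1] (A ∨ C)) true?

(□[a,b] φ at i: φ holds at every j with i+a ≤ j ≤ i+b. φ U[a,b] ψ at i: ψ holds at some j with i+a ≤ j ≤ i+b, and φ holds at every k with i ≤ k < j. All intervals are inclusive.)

True

Need some j in [1,2] with □[0,1] (A ∨ C), and (¬B ∧ C) at every k in [1,j-1].
  j=1: □[0,1] (A ∨ C) holds; no prefix to check → satisfied.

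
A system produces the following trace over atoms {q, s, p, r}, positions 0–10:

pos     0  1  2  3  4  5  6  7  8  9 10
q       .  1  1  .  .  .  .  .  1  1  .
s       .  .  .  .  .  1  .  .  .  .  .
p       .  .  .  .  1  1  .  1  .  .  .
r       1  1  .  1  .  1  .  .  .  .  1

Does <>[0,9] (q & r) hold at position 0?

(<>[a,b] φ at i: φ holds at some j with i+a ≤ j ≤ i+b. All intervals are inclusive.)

Check (q & r) at each j in [0,9]:
  j=0: false
  j=1: true
  j=2: false
  j=3: false
  j=4: false
  j=5: false
  j=6: false
  j=7: false
  j=8: false
  j=9: false
Found at j=1 → formula holds.

Holds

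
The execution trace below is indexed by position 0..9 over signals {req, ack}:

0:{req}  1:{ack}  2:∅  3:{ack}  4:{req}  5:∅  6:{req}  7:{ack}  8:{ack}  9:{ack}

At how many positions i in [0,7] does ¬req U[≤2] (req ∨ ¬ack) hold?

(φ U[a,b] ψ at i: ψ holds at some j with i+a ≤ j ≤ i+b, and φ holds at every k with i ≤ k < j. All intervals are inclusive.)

7

Evaluate at each i in [0,7]:
  i=0: ✓ (rhs at j=0)
  i=1: ✓ (rhs at j=2; lhs holds on [1,1])
  i=2: ✓ (rhs at j=2)
  i=3: ✓ (rhs at j=4; lhs holds on [3,3])
  i=4: ✓ (rhs at j=4)
  i=5: ✓ (rhs at j=5)
  i=6: ✓ (rhs at j=6)
  i=7: ✗ (no rhs in [7,9])
Positions where it holds: {0, 1, 2, 3, 4, 5, 6} → 7.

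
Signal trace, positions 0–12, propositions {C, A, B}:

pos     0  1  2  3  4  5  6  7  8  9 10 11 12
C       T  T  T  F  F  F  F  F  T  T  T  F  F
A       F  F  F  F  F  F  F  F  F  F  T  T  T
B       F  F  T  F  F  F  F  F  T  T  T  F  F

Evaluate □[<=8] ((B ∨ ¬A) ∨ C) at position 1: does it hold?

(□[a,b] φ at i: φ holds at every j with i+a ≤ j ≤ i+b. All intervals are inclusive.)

Check ((B ∨ ¬A) ∨ C) at every j in [1,9]:
  j=1: true
  j=2: true
  j=3: true
  j=4: true
  j=5: true
  j=6: true
  j=7: true
  j=8: true
  j=9: true
All positions satisfy it → formula holds.

Yes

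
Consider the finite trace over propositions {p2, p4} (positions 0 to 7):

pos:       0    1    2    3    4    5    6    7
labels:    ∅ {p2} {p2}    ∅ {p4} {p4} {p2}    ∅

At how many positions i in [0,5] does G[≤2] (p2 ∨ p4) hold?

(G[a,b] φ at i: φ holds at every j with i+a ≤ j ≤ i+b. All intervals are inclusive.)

1

Evaluate at each i in [0,5]:
  i=0: ✗ (fails at j=0)
  i=1: ✗ (fails at j=3)
  i=2: ✗ (fails at j=3)
  i=3: ✗ (fails at j=3)
  i=4: ✓ (all of [4,6])
  i=5: ✗ (fails at j=7)
Positions where it holds: {4} → 1.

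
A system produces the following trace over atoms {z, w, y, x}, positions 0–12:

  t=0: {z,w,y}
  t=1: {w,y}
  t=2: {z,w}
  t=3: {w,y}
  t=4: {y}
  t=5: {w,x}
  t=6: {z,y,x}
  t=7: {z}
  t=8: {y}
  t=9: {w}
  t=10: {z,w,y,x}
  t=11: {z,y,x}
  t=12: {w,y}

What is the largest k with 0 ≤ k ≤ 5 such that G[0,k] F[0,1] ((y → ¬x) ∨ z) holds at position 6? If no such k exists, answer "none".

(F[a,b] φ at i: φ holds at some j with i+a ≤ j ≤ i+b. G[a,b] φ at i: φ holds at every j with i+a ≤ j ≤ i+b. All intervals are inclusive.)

F[0,1] ((y → ¬x) ∨ z) must hold from j=6 onward; find where it first fails.
  j=6: holds
  j=7: holds
  j=8: holds
  j=9: holds
  j=10: holds
  j=11: holds
Holds through j=11; largest k = 5.

5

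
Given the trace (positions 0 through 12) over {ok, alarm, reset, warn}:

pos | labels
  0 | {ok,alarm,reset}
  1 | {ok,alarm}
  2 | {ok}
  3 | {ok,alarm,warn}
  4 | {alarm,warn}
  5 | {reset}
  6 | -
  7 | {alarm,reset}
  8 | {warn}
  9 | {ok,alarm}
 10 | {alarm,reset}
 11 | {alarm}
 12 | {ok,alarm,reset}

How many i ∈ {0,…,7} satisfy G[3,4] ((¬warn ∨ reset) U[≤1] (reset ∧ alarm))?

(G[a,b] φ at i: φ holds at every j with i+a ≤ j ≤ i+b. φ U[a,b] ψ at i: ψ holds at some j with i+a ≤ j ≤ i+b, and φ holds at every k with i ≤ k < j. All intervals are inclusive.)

3

Evaluate at each i in [0,7]:
  i=0: ✗ (fails at j=3)
  i=1: ✗ (fails at j=4)
  i=2: ✗ (fails at j=5)
  i=3: ✓ (all of [6,7])
  i=4: ✗ (fails at j=8)
  i=5: ✗ (fails at j=8)
  i=6: ✓ (all of [9,10])
  i=7: ✓ (all of [10,11])
Positions where it holds: {3, 6, 7} → 3.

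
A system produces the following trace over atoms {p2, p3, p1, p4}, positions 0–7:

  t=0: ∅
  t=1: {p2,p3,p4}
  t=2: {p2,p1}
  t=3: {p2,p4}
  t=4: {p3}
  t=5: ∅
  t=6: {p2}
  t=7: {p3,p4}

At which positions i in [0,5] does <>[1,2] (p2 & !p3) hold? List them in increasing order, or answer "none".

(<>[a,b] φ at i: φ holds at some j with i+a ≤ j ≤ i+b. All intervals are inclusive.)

Evaluate at each i in [0,5]:
  i=0: ✓ (witness j=2)
  i=1: ✓ (witness j=2)
  i=2: ✓ (witness j=3)
  i=3: ✗ (none in [4,5])
  i=4: ✓ (witness j=6)
  i=5: ✓ (witness j=6)

0, 1, 2, 4, 5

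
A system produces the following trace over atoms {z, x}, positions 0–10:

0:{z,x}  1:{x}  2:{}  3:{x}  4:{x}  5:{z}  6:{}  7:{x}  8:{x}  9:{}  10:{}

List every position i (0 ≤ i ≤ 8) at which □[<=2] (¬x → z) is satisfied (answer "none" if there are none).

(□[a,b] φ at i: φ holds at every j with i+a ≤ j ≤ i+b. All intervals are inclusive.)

3

Evaluate at each i in [0,8]:
  i=0: ✗ (fails at j=2)
  i=1: ✗ (fails at j=2)
  i=2: ✗ (fails at j=2)
  i=3: ✓ (all of [3,5])
  i=4: ✗ (fails at j=6)
  i=5: ✗ (fails at j=6)
  i=6: ✗ (fails at j=6)
  i=7: ✗ (fails at j=9)
  i=8: ✗ (fails at j=9)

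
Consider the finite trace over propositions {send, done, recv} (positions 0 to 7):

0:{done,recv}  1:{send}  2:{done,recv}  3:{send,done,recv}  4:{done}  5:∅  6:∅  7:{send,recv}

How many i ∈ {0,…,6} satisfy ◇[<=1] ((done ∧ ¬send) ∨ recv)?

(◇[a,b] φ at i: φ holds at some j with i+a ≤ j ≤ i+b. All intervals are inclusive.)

Evaluate at each i in [0,6]:
  i=0: ✓ (witness j=0)
  i=1: ✓ (witness j=2)
  i=2: ✓ (witness j=2)
  i=3: ✓ (witness j=3)
  i=4: ✓ (witness j=4)
  i=5: ✗ (none in [5,6])
  i=6: ✓ (witness j=7)
Positions where it holds: {0, 1, 2, 3, 4, 6} → 6.

6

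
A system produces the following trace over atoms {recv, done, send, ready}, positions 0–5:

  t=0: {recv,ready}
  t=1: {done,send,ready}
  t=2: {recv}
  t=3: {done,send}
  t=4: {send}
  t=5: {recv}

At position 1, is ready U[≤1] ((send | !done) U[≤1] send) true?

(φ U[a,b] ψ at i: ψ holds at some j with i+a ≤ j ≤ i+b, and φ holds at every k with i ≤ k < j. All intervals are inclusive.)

Need some j in [1,2] with ((send | !done) U[≤1] send), and ready at every k in [1,j-1].
  j=1: ((send | !done) U[≤1] send) holds; no prefix to check → satisfied.

Holds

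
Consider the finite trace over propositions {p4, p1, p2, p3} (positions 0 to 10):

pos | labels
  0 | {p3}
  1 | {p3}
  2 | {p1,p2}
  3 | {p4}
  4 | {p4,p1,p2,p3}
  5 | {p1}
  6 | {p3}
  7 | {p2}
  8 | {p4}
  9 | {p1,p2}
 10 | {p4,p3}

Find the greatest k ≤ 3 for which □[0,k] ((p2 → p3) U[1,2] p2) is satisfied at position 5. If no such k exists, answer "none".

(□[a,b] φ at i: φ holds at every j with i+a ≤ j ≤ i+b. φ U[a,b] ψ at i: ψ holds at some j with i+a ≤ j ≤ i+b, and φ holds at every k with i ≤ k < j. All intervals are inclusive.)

1

((p2 → p3) U[1,2] p2) must hold from j=5 onward; find where it first fails.
  j=5: holds
  j=6: holds
  j=7: fails
Holds on [5,6], so largest k = 1.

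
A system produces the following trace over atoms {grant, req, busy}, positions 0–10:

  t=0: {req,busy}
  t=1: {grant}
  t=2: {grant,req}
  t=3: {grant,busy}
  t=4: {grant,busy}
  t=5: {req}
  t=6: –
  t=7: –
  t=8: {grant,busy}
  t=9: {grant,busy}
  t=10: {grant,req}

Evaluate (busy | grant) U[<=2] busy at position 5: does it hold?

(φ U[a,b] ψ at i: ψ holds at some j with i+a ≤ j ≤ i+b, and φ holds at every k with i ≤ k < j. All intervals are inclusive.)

Need some j in [5,7] with busy, and (busy | grant) at every k in [5,j-1].
  j=5: busy false.
  j=6: busy false.
  j=7: busy false.
No j in the window works → until fails.

False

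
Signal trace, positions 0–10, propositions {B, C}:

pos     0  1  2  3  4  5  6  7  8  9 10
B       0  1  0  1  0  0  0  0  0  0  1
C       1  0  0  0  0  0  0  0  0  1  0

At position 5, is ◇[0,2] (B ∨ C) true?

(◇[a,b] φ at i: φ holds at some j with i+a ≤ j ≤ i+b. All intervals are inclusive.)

Check (B ∨ C) at each j in [5,7]:
  j=5: false
  j=6: false
  j=7: false
No position in the window satisfies it → formula fails.

Does not hold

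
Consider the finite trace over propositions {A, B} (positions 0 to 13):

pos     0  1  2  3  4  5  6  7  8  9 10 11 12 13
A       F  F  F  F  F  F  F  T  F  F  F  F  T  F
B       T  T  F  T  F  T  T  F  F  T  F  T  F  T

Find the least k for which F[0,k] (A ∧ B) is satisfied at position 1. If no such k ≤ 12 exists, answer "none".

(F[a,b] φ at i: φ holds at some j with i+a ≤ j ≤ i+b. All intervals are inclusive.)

none

Scan j = 1,2,… for (A ∧ B):
  j=1: fails
  j=2: fails
  j=3: fails
  j=4: fails
  j=5: fails
  j=6: fails
  j=7: fails
  j=8: fails
  j=9: fails
  j=10: fails
  j=11: fails
  j=12: fails
  j=13: fails
No j in [1,13] satisfies it → none.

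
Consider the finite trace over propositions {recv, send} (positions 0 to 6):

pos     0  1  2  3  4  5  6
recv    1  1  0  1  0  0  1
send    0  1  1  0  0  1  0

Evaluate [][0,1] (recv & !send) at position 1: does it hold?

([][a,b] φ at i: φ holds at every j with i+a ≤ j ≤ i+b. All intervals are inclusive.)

Check (recv & !send) at every j in [1,2]:
  j=1: false
  j=2: false
Fails at j=1 → formula fails.

Does not hold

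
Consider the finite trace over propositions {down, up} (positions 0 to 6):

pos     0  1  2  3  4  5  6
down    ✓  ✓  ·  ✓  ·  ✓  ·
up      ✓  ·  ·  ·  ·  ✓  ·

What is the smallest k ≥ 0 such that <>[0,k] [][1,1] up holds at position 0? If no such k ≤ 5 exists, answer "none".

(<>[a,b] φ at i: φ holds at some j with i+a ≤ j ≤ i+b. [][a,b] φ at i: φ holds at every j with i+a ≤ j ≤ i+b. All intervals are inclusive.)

4

Scan j = 0,1,… for [][1,1] up:
  j=0: fails
  j=1: fails
  j=2: fails
  j=3: fails
  j=4: holds
First hit at j=4, so smallest k = 4-0 = 4.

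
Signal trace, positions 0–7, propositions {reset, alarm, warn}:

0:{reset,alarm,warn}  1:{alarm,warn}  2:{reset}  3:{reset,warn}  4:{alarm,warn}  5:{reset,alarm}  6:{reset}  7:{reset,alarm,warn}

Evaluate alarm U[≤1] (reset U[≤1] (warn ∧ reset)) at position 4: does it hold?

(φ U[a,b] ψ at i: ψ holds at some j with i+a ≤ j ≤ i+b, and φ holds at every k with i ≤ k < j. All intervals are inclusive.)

Need some j in [4,5] with (reset U[≤1] (warn ∧ reset)), and alarm at every k in [4,j-1].
  j=4: (reset U[≤1] (warn ∧ reset)) — fails.
  j=5: (reset U[≤1] (warn ∧ reset)) — fails.
No j in the window works → until fails.

Does not hold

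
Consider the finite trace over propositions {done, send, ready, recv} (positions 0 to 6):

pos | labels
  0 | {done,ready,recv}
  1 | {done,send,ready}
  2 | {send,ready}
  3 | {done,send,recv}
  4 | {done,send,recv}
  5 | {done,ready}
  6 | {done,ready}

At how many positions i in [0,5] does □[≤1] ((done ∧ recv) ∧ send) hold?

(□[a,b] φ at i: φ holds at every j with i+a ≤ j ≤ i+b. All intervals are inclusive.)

1

Evaluate at each i in [0,5]:
  i=0: ✗ (fails at j=0)
  i=1: ✗ (fails at j=1)
  i=2: ✗ (fails at j=2)
  i=3: ✓ (all of [3,4])
  i=4: ✗ (fails at j=5)
  i=5: ✗ (fails at j=5)
Positions where it holds: {3} → 1.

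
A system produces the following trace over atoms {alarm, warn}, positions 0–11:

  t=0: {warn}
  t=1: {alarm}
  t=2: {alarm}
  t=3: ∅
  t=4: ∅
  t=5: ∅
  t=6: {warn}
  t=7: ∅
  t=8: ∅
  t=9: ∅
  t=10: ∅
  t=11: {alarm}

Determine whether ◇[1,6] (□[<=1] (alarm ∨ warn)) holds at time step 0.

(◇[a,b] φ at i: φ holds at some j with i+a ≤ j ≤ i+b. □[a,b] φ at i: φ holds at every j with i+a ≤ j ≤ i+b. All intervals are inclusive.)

Check □[<=1] (alarm ∨ warn) at each j in [1,6]:
  j=1: holds on [1,2]
  j=2: fails at 3
  j=3: fails at 3
  j=4: fails at 4
  j=5: fails at 5
  j=6: fails at 7
Found at j=1 → formula holds.

Holds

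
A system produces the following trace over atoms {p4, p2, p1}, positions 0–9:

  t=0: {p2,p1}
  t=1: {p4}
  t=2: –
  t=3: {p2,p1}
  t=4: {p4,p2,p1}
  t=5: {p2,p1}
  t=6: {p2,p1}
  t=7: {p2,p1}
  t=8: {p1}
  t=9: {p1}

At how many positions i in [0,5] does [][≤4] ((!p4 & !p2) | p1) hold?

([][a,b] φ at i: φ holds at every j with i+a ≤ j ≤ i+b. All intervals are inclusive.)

Evaluate at each i in [0,5]:
  i=0: ✗ (fails at j=1)
  i=1: ✗ (fails at j=1)
  i=2: ✓ (all of [2,6])
  i=3: ✓ (all of [3,7])
  i=4: ✓ (all of [4,8])
  i=5: ✓ (all of [5,9])
Positions where it holds: {2, 3, 4, 5} → 4.

4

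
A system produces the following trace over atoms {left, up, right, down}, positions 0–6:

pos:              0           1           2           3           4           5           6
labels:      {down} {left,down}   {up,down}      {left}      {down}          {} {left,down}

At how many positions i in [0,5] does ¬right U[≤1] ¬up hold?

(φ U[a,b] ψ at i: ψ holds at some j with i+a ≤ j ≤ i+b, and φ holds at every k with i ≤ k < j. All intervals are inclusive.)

Evaluate at each i in [0,5]:
  i=0: ✓ (rhs at j=0)
  i=1: ✓ (rhs at j=1)
  i=2: ✓ (rhs at j=3; lhs holds on [2,2])
  i=3: ✓ (rhs at j=3)
  i=4: ✓ (rhs at j=4)
  i=5: ✓ (rhs at j=5)
Positions where it holds: {0, 1, 2, 3, 4, 5} → 6.

6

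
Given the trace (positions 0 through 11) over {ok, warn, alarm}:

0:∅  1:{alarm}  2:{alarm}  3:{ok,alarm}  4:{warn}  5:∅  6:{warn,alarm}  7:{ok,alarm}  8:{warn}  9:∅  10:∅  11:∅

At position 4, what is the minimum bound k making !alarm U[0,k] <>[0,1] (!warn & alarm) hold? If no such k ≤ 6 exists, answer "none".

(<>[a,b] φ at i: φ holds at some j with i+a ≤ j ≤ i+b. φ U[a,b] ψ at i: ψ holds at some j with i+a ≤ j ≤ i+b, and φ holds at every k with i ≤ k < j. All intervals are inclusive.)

2

Need earliest j ≥ 4 with <>[0,1] (!warn & alarm), and !alarm at every k in [4,j-1].
  j=4: rhs fails.
  j=5: rhs fails.
  j=6: rhs holds; lhs holds on [4,5]. k = 2.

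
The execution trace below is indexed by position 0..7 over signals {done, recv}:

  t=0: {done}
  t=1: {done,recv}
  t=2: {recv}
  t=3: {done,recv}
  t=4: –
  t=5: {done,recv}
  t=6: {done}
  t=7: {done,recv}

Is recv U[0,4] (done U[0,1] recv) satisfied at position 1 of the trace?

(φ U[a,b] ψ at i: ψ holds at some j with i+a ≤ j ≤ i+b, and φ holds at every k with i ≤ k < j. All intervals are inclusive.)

Need some j in [1,5] with (done U[0,1] recv), and recv at every k in [1,j-1].
  j=1: (done U[0,1] recv) holds; no prefix to check → satisfied.

True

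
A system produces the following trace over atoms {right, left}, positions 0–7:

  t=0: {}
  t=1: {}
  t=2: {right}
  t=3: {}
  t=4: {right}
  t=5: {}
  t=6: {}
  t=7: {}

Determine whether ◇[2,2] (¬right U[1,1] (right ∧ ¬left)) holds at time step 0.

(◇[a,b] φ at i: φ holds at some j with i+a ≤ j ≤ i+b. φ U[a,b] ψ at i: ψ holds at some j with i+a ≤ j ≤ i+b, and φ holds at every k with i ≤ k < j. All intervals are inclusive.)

Check (¬right U[1,1] (right ∧ ¬left)) at each j in [2,2]:
  j=2: fails
No position in the window satisfies it → formula fails.

No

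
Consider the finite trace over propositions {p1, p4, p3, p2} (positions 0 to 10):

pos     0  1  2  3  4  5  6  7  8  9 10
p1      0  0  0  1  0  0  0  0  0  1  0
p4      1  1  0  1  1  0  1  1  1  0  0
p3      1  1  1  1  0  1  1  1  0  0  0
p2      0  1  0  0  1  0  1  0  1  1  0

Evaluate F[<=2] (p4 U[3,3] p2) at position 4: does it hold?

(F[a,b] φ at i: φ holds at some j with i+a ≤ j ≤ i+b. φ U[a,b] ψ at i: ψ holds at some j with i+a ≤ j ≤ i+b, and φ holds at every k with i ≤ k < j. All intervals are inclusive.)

Holds

Check (p4 U[3,3] p2) at each j in [4,6]:
  j=4: fails
  j=5: fails
  j=6: holds
Found at j=6 → formula holds.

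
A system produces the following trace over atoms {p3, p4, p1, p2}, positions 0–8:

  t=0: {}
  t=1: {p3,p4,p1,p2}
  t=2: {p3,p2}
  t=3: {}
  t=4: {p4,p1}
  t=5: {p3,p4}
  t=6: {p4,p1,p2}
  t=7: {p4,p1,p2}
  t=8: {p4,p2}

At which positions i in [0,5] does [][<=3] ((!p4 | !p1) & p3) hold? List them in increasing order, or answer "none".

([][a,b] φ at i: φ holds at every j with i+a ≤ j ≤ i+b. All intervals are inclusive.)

Evaluate at each i in [0,5]:
  i=0: ✗ (fails at j=0)
  i=1: ✗ (fails at j=1)
  i=2: ✗ (fails at j=3)
  i=3: ✗ (fails at j=3)
  i=4: ✗ (fails at j=4)
  i=5: ✗ (fails at j=6)

none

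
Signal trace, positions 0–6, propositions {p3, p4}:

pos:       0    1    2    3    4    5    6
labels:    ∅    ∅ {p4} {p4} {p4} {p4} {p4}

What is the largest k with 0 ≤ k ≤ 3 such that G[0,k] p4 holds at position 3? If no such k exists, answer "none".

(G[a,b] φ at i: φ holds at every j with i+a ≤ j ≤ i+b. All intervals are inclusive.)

3

p4 must hold from j=3 onward; find where it first fails.
  j=3: holds
  j=4: holds
  j=5: holds
  j=6: holds
Holds through j=6; largest k = 3.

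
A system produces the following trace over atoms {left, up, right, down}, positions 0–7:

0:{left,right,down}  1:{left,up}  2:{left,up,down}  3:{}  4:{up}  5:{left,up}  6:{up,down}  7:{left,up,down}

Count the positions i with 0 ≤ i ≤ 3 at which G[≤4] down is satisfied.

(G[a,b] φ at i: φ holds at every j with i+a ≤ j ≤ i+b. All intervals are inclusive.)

Evaluate at each i in [0,3]:
  i=0: ✗ (fails at j=1)
  i=1: ✗ (fails at j=1)
  i=2: ✗ (fails at j=3)
  i=3: ✗ (fails at j=3)
Positions where it holds: {} → 0.

0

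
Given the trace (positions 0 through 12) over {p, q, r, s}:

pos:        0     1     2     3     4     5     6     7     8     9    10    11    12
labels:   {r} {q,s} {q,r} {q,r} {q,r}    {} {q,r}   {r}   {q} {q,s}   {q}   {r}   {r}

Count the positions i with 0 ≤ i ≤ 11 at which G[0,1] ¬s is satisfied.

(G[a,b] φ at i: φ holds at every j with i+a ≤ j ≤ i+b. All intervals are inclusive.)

8

Evaluate at each i in [0,11]:
  i=0: ✗ (fails at j=1)
  i=1: ✗ (fails at j=1)
  i=2: ✓ (all of [2,3])
  i=3: ✓ (all of [3,4])
  i=4: ✓ (all of [4,5])
  i=5: ✓ (all of [5,6])
  i=6: ✓ (all of [6,7])
  i=7: ✓ (all of [7,8])
  i=8: ✗ (fails at j=9)
  i=9: ✗ (fails at j=9)
  i=10: ✓ (all of [10,11])
  i=11: ✓ (all of [11,12])
Positions where it holds: {2, 3, 4, 5, 6, 7, 10, 11} → 8.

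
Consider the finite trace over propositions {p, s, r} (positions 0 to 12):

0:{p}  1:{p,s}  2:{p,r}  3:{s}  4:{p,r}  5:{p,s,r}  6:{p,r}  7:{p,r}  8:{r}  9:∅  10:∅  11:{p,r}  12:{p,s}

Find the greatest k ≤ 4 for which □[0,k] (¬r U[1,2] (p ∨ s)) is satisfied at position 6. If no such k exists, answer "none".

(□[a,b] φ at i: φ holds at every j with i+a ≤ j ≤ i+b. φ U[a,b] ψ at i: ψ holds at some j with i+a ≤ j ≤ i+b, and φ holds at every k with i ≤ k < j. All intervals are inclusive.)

none

(¬r U[1,2] (p ∨ s)) must hold from j=6 onward; find where it first fails.
  j=6: fails → no k works.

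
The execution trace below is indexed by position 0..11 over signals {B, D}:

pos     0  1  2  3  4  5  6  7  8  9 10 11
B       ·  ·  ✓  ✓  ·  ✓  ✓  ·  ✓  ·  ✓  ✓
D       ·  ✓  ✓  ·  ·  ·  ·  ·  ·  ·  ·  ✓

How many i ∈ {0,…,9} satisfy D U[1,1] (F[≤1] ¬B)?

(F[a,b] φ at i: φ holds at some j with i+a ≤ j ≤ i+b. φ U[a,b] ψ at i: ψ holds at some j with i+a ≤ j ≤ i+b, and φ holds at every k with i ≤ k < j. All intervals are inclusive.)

1

Evaluate at each i in [0,9]:
  i=0: ✗ (lhs fails at k=0 before rhs at j=1)
  i=1: ✗ (no rhs in [2,2])
  i=2: ✓ (rhs at j=3; lhs holds on [2,2])
  i=3: ✗ (lhs fails at k=3 before rhs at j=4)
  i=4: ✗ (no rhs in [5,5])
  i=5: ✗ (lhs fails at k=5 before rhs at j=6)
  i=6: ✗ (lhs fails at k=6 before rhs at j=7)
  i=7: ✗ (lhs fails at k=7 before rhs at j=8)
  i=8: ✗ (lhs fails at k=8 before rhs at j=9)
  i=9: ✗ (no rhs in [10,10])
Positions where it holds: {2} → 1.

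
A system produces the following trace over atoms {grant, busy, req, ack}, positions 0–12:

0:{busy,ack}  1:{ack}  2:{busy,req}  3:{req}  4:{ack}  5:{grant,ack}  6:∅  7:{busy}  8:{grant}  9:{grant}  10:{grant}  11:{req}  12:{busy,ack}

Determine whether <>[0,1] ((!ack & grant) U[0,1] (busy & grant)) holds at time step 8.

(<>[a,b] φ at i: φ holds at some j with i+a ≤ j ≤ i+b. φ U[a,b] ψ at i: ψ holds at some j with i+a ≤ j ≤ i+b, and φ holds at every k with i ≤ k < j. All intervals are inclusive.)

No

Check ((!ack & grant) U[0,1] (busy & grant)) at each j in [8,9]:
  j=8: fails
  j=9: fails
No position in the window satisfies it → formula fails.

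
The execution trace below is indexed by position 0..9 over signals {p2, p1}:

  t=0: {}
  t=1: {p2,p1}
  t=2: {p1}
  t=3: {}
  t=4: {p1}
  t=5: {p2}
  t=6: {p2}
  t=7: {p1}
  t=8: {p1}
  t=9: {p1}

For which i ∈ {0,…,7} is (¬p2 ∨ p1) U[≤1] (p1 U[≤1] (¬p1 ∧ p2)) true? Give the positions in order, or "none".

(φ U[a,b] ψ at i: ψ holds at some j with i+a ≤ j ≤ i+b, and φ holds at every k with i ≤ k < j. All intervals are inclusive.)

3, 4, 5, 6

Evaluate at each i in [0,7]:
  i=0: ✗ (no rhs in [0,1])
  i=1: ✗ (no rhs in [1,2])
  i=2: ✗ (no rhs in [2,3])
  i=3: ✓ (rhs at j=4; lhs holds on [3,3])
  i=4: ✓ (rhs at j=4)
  i=5: ✓ (rhs at j=5)
  i=6: ✓ (rhs at j=6)
  i=7: ✗ (no rhs in [7,8])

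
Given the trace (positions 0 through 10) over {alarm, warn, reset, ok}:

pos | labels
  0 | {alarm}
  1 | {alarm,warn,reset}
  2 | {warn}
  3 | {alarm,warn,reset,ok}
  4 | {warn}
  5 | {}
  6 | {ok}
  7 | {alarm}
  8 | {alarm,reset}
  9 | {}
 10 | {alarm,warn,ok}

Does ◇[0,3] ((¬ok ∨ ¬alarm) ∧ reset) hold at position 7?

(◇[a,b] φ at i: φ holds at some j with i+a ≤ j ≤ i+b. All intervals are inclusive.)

Check ((¬ok ∨ ¬alarm) ∧ reset) at each j in [7,10]:
  j=7: false
  j=8: true
  j=9: false
  j=10: false
Found at j=8 → formula holds.

True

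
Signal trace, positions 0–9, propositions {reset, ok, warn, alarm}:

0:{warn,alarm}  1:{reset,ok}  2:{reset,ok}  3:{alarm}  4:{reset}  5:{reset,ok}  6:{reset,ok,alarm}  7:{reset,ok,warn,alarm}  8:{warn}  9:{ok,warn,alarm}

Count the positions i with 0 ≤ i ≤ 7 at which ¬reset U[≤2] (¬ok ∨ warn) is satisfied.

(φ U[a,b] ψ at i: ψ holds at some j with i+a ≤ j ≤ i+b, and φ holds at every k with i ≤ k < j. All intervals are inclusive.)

Evaluate at each i in [0,7]:
  i=0: ✓ (rhs at j=0)
  i=1: ✗ (lhs fails at k=1 before rhs at j=3)
  i=2: ✗ (lhs fails at k=2 before rhs at j=3)
  i=3: ✓ (rhs at j=3)
  i=4: ✓ (rhs at j=4)
  i=5: ✗ (lhs fails at k=5 before rhs at j=7)
  i=6: ✗ (lhs fails at k=6 before rhs at j=7)
  i=7: ✓ (rhs at j=7)
Positions where it holds: {0, 3, 4, 7} → 4.

4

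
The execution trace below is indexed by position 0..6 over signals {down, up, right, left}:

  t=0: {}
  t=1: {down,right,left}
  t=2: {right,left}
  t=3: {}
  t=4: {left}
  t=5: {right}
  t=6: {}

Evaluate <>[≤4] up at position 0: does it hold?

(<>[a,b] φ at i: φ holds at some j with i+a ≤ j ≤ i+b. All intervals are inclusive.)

Does not hold

Check up at each j in [0,4]:
  j=0: false
  j=1: false
  j=2: false
  j=3: false
  j=4: false
No position in the window satisfies it → formula fails.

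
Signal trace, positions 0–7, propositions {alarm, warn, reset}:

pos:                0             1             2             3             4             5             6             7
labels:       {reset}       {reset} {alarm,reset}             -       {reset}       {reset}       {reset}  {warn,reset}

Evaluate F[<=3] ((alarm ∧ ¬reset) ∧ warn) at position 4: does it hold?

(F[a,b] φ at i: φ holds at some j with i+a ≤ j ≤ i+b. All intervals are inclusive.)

Check ((alarm ∧ ¬reset) ∧ warn) at each j in [4,7]:
  j=4: false
  j=5: false
  j=6: false
  j=7: false
No position in the window satisfies it → formula fails.

No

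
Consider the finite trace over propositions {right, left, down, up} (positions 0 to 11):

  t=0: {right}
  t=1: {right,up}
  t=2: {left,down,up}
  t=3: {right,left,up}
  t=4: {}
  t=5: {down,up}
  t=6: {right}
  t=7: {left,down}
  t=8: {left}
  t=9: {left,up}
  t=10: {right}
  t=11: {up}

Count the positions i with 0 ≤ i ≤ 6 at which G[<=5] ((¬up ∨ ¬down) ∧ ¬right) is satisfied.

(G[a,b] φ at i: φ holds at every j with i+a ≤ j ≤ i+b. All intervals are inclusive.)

Evaluate at each i in [0,6]:
  i=0: ✗ (fails at j=0)
  i=1: ✗ (fails at j=1)
  i=2: ✗ (fails at j=2)
  i=3: ✗ (fails at j=3)
  i=4: ✗ (fails at j=5)
  i=5: ✗ (fails at j=5)
  i=6: ✗ (fails at j=6)
Positions where it holds: {} → 0.

0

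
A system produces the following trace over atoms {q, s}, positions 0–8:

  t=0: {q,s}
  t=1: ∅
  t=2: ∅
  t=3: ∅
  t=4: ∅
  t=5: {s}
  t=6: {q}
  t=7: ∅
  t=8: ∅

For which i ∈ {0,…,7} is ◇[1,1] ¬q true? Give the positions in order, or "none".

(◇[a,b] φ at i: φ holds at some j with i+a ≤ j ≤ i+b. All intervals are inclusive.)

Evaluate at each i in [0,7]:
  i=0: ✓ (witness j=1)
  i=1: ✓ (witness j=2)
  i=2: ✓ (witness j=3)
  i=3: ✓ (witness j=4)
  i=4: ✓ (witness j=5)
  i=5: ✗ (none in [6,6])
  i=6: ✓ (witness j=7)
  i=7: ✓ (witness j=8)

0, 1, 2, 3, 4, 6, 7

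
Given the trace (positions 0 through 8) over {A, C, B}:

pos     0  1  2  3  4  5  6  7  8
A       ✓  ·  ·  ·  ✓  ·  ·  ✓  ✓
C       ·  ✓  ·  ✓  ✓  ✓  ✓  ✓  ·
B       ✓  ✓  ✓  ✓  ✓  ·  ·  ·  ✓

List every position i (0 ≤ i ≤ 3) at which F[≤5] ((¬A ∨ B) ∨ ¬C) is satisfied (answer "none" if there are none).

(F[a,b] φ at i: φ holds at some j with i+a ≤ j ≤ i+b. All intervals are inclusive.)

Evaluate at each i in [0,3]:
  i=0: ✓ (witness j=0)
  i=1: ✓ (witness j=1)
  i=2: ✓ (witness j=2)
  i=3: ✓ (witness j=3)

0, 1, 2, 3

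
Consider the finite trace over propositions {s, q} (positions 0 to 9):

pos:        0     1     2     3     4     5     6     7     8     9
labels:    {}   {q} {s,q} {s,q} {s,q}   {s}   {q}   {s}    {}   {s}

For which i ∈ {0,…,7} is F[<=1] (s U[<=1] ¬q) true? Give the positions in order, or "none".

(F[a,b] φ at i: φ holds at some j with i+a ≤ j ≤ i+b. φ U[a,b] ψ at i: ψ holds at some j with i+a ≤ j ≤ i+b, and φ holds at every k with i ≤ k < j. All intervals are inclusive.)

0, 3, 4, 5, 6, 7

Evaluate at each i in [0,7]:
  i=0: ✓ (witness j=0)
  i=1: ✗ (none in [1,2])
  i=2: ✗ (none in [2,3])
  i=3: ✓ (witness j=4)
  i=4: ✓ (witness j=4)
  i=5: ✓ (witness j=5)
  i=6: ✓ (witness j=7)
  i=7: ✓ (witness j=7)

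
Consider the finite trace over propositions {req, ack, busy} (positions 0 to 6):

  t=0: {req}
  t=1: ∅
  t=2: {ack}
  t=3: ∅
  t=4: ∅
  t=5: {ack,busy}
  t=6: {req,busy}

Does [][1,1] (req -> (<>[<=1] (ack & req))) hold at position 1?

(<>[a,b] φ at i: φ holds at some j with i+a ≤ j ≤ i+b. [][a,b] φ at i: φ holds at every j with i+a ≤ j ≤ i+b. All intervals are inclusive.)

Check (req -> (<>[<=1] (ack & req))) at every j in [2,2]:
  j=2: antecedent false → ✓
All positions satisfy it → formula holds.

Yes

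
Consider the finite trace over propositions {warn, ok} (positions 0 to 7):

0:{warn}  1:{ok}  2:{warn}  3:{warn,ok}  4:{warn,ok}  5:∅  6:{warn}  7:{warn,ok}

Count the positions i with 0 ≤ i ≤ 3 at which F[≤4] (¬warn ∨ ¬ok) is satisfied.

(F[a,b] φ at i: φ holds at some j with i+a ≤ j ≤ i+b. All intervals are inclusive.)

Evaluate at each i in [0,3]:
  i=0: ✓ (witness j=0)
  i=1: ✓ (witness j=1)
  i=2: ✓ (witness j=2)
  i=3: ✓ (witness j=5)
Positions where it holds: {0, 1, 2, 3} → 4.

4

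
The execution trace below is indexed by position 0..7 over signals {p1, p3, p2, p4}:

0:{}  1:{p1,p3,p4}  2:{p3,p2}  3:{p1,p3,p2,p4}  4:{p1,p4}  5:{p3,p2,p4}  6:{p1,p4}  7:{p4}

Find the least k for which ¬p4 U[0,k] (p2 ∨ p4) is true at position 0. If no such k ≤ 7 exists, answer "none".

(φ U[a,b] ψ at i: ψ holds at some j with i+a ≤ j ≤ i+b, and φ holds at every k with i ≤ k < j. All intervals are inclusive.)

1

Need earliest j ≥ 0 with (p2 ∨ p4), and ¬p4 at every k in [0,j-1].
  j=0: rhs fails.
  j=1: rhs holds; lhs holds on [0,0]. k = 1.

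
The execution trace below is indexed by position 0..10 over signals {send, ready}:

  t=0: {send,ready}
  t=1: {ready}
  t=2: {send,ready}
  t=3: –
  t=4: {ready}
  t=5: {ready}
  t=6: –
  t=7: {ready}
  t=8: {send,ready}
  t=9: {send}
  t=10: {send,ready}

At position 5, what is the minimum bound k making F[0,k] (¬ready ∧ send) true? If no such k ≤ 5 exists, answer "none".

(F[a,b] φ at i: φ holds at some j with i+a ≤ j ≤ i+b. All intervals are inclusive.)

Scan j = 5,6,… for (¬ready ∧ send):
  j=5: fails
  j=6: fails
  j=7: fails
  j=8: fails
  j=9: holds
First hit at j=9, so smallest k = 9-5 = 4.

4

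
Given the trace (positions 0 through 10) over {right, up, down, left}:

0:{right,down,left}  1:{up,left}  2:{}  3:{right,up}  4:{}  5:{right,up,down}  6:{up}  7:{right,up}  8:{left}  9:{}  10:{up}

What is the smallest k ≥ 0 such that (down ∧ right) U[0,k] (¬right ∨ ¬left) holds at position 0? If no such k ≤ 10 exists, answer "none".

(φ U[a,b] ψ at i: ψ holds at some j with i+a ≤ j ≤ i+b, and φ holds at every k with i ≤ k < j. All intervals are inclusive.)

1

Need earliest j ≥ 0 with (¬right ∨ ¬left), and (down ∧ right) at every k in [0,j-1].
  j=0: rhs fails.
  j=1: rhs holds; lhs holds on [0,0]. k = 1.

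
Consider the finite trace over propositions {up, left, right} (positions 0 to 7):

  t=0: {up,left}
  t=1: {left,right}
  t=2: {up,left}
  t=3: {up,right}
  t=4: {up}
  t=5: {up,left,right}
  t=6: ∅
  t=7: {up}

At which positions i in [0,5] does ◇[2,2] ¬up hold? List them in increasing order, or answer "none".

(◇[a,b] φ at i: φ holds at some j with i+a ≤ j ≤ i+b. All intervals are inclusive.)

Evaluate at each i in [0,5]:
  i=0: ✗ (none in [2,2])
  i=1: ✗ (none in [3,3])
  i=2: ✗ (none in [4,4])
  i=3: ✗ (none in [5,5])
  i=4: ✓ (witness j=6)
  i=5: ✗ (none in [7,7])

4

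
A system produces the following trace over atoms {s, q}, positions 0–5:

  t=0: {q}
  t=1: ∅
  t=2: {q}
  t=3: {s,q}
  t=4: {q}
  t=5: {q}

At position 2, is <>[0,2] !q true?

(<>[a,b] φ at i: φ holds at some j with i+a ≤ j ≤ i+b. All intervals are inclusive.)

False

Check !q at each j in [2,4]:
  j=2: false
  j=3: false
  j=4: false
No position in the window satisfies it → formula fails.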